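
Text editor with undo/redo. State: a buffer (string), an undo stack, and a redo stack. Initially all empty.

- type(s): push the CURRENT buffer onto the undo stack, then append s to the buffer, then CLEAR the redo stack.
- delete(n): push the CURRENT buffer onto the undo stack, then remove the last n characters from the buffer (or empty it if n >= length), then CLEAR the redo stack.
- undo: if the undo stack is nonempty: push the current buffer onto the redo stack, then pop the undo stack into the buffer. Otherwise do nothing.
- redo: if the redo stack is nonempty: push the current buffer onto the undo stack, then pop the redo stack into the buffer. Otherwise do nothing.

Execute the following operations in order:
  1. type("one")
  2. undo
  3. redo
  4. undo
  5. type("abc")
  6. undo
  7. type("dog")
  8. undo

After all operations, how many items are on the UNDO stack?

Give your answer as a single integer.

After op 1 (type): buf='one' undo_depth=1 redo_depth=0
After op 2 (undo): buf='(empty)' undo_depth=0 redo_depth=1
After op 3 (redo): buf='one' undo_depth=1 redo_depth=0
After op 4 (undo): buf='(empty)' undo_depth=0 redo_depth=1
After op 5 (type): buf='abc' undo_depth=1 redo_depth=0
After op 6 (undo): buf='(empty)' undo_depth=0 redo_depth=1
After op 7 (type): buf='dog' undo_depth=1 redo_depth=0
After op 8 (undo): buf='(empty)' undo_depth=0 redo_depth=1

Answer: 0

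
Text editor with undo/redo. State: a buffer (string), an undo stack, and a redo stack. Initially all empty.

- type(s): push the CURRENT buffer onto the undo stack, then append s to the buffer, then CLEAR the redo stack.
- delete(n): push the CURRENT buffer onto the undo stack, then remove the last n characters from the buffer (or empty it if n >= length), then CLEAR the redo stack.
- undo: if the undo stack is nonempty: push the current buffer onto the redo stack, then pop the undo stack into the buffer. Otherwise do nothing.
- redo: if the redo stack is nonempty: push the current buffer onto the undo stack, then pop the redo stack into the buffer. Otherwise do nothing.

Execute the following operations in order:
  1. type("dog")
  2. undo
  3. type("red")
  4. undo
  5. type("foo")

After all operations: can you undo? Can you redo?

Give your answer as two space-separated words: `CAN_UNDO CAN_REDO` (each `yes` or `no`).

After op 1 (type): buf='dog' undo_depth=1 redo_depth=0
After op 2 (undo): buf='(empty)' undo_depth=0 redo_depth=1
After op 3 (type): buf='red' undo_depth=1 redo_depth=0
After op 4 (undo): buf='(empty)' undo_depth=0 redo_depth=1
After op 5 (type): buf='foo' undo_depth=1 redo_depth=0

Answer: yes no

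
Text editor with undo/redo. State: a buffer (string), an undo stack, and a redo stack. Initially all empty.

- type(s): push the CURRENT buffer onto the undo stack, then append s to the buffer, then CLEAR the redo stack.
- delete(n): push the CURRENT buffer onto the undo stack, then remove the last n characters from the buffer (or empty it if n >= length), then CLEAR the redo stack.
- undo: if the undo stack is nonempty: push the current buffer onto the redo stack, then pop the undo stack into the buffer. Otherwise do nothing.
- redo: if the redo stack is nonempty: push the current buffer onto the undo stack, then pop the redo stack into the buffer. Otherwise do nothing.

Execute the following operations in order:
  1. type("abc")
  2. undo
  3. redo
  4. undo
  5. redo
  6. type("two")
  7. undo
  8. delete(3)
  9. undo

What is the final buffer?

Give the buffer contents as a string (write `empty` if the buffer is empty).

Answer: abc

Derivation:
After op 1 (type): buf='abc' undo_depth=1 redo_depth=0
After op 2 (undo): buf='(empty)' undo_depth=0 redo_depth=1
After op 3 (redo): buf='abc' undo_depth=1 redo_depth=0
After op 4 (undo): buf='(empty)' undo_depth=0 redo_depth=1
After op 5 (redo): buf='abc' undo_depth=1 redo_depth=0
After op 6 (type): buf='abctwo' undo_depth=2 redo_depth=0
After op 7 (undo): buf='abc' undo_depth=1 redo_depth=1
After op 8 (delete): buf='(empty)' undo_depth=2 redo_depth=0
After op 9 (undo): buf='abc' undo_depth=1 redo_depth=1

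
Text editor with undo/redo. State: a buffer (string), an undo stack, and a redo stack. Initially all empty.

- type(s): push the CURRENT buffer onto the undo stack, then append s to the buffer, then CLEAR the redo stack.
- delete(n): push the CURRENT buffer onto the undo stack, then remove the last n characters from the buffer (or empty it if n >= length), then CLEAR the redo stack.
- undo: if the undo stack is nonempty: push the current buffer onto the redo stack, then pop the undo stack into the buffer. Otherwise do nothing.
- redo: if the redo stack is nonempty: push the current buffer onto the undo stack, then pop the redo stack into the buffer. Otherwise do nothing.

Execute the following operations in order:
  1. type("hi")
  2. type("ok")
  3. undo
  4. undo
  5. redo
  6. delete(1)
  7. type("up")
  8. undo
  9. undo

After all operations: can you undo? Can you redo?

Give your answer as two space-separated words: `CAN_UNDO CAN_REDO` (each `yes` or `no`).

Answer: yes yes

Derivation:
After op 1 (type): buf='hi' undo_depth=1 redo_depth=0
After op 2 (type): buf='hiok' undo_depth=2 redo_depth=0
After op 3 (undo): buf='hi' undo_depth=1 redo_depth=1
After op 4 (undo): buf='(empty)' undo_depth=0 redo_depth=2
After op 5 (redo): buf='hi' undo_depth=1 redo_depth=1
After op 6 (delete): buf='h' undo_depth=2 redo_depth=0
After op 7 (type): buf='hup' undo_depth=3 redo_depth=0
After op 8 (undo): buf='h' undo_depth=2 redo_depth=1
After op 9 (undo): buf='hi' undo_depth=1 redo_depth=2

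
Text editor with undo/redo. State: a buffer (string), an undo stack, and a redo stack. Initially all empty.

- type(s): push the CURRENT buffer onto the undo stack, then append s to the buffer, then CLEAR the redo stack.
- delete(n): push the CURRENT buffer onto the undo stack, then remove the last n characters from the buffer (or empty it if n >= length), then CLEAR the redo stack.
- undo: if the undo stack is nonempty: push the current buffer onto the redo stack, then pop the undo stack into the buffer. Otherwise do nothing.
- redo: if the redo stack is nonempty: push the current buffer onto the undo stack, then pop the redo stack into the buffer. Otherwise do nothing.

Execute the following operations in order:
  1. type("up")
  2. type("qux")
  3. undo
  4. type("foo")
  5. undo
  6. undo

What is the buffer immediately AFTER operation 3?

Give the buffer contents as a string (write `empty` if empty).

After op 1 (type): buf='up' undo_depth=1 redo_depth=0
After op 2 (type): buf='upqux' undo_depth=2 redo_depth=0
After op 3 (undo): buf='up' undo_depth=1 redo_depth=1

Answer: up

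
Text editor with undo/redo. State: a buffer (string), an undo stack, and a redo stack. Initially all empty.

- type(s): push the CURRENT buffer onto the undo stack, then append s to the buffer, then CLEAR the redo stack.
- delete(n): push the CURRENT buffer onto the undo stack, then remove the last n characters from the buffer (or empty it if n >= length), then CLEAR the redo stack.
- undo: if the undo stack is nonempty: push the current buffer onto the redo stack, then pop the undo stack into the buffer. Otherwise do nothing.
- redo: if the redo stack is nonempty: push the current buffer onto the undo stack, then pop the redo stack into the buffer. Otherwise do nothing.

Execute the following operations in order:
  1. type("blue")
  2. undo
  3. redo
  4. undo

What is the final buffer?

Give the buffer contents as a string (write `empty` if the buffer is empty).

After op 1 (type): buf='blue' undo_depth=1 redo_depth=0
After op 2 (undo): buf='(empty)' undo_depth=0 redo_depth=1
After op 3 (redo): buf='blue' undo_depth=1 redo_depth=0
After op 4 (undo): buf='(empty)' undo_depth=0 redo_depth=1

Answer: empty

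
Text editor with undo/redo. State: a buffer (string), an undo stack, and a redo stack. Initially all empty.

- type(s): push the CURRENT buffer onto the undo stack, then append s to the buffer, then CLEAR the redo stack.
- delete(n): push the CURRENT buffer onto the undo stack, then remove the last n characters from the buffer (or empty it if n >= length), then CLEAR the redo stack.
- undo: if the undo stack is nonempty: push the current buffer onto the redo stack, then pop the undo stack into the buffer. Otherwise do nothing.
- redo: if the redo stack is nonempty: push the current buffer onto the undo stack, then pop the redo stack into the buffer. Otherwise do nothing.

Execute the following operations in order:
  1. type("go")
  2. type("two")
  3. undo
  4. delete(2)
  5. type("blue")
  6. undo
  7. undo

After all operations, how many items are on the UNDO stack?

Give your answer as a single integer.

Answer: 1

Derivation:
After op 1 (type): buf='go' undo_depth=1 redo_depth=0
After op 2 (type): buf='gotwo' undo_depth=2 redo_depth=0
After op 3 (undo): buf='go' undo_depth=1 redo_depth=1
After op 4 (delete): buf='(empty)' undo_depth=2 redo_depth=0
After op 5 (type): buf='blue' undo_depth=3 redo_depth=0
After op 6 (undo): buf='(empty)' undo_depth=2 redo_depth=1
After op 7 (undo): buf='go' undo_depth=1 redo_depth=2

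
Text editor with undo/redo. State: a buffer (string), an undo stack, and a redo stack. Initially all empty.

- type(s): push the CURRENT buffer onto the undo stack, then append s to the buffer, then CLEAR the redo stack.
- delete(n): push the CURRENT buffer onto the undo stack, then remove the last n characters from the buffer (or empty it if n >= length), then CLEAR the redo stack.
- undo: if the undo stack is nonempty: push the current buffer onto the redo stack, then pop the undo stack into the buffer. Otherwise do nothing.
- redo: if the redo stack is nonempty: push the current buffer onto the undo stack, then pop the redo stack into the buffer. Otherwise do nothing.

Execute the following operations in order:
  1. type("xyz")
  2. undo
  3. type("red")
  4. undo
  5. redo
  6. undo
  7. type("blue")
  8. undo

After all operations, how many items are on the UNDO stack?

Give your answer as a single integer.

After op 1 (type): buf='xyz' undo_depth=1 redo_depth=0
After op 2 (undo): buf='(empty)' undo_depth=0 redo_depth=1
After op 3 (type): buf='red' undo_depth=1 redo_depth=0
After op 4 (undo): buf='(empty)' undo_depth=0 redo_depth=1
After op 5 (redo): buf='red' undo_depth=1 redo_depth=0
After op 6 (undo): buf='(empty)' undo_depth=0 redo_depth=1
After op 7 (type): buf='blue' undo_depth=1 redo_depth=0
After op 8 (undo): buf='(empty)' undo_depth=0 redo_depth=1

Answer: 0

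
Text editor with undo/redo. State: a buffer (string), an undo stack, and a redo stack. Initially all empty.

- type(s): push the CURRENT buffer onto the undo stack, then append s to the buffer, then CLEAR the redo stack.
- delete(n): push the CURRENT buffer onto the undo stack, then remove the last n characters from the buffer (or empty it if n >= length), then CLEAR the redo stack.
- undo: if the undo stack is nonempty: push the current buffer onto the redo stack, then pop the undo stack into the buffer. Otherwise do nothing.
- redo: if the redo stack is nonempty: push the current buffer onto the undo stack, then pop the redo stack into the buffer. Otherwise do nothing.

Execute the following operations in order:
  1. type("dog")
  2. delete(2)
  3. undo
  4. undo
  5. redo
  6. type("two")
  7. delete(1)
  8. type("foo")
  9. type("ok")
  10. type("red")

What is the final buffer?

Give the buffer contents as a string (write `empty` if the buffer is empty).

After op 1 (type): buf='dog' undo_depth=1 redo_depth=0
After op 2 (delete): buf='d' undo_depth=2 redo_depth=0
After op 3 (undo): buf='dog' undo_depth=1 redo_depth=1
After op 4 (undo): buf='(empty)' undo_depth=0 redo_depth=2
After op 5 (redo): buf='dog' undo_depth=1 redo_depth=1
After op 6 (type): buf='dogtwo' undo_depth=2 redo_depth=0
After op 7 (delete): buf='dogtw' undo_depth=3 redo_depth=0
After op 8 (type): buf='dogtwfoo' undo_depth=4 redo_depth=0
After op 9 (type): buf='dogtwfoook' undo_depth=5 redo_depth=0
After op 10 (type): buf='dogtwfoookred' undo_depth=6 redo_depth=0

Answer: dogtwfoookred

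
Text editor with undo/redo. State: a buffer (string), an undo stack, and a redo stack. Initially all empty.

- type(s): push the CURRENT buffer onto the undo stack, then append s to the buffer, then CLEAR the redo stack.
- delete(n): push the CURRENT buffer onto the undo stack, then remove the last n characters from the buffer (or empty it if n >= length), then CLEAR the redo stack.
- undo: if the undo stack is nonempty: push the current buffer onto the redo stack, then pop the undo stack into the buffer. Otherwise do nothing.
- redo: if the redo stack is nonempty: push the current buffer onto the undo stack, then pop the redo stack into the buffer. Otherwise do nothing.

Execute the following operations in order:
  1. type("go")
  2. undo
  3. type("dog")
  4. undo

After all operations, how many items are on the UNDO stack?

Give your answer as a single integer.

Answer: 0

Derivation:
After op 1 (type): buf='go' undo_depth=1 redo_depth=0
After op 2 (undo): buf='(empty)' undo_depth=0 redo_depth=1
After op 3 (type): buf='dog' undo_depth=1 redo_depth=0
After op 4 (undo): buf='(empty)' undo_depth=0 redo_depth=1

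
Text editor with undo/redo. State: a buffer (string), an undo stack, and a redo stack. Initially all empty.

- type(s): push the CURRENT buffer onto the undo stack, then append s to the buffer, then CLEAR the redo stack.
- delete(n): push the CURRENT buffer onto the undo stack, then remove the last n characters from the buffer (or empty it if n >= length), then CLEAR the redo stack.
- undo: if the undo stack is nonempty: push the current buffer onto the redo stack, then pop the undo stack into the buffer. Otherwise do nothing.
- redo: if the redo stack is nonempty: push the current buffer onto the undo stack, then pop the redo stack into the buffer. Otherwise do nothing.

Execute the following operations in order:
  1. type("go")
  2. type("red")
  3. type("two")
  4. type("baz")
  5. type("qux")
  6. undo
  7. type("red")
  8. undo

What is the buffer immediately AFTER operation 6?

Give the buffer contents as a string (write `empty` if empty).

Answer: goredtwobaz

Derivation:
After op 1 (type): buf='go' undo_depth=1 redo_depth=0
After op 2 (type): buf='gored' undo_depth=2 redo_depth=0
After op 3 (type): buf='goredtwo' undo_depth=3 redo_depth=0
After op 4 (type): buf='goredtwobaz' undo_depth=4 redo_depth=0
After op 5 (type): buf='goredtwobazqux' undo_depth=5 redo_depth=0
After op 6 (undo): buf='goredtwobaz' undo_depth=4 redo_depth=1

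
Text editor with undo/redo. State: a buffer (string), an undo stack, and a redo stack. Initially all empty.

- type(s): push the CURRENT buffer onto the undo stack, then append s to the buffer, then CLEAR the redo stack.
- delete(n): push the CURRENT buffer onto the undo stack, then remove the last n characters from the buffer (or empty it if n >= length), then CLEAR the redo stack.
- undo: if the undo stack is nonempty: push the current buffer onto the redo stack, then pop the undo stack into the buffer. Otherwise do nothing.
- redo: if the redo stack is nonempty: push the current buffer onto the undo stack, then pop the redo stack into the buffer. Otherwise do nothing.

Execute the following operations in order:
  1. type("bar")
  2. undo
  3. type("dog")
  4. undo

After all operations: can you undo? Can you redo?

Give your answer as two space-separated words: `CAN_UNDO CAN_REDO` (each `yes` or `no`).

Answer: no yes

Derivation:
After op 1 (type): buf='bar' undo_depth=1 redo_depth=0
After op 2 (undo): buf='(empty)' undo_depth=0 redo_depth=1
After op 3 (type): buf='dog' undo_depth=1 redo_depth=0
After op 4 (undo): buf='(empty)' undo_depth=0 redo_depth=1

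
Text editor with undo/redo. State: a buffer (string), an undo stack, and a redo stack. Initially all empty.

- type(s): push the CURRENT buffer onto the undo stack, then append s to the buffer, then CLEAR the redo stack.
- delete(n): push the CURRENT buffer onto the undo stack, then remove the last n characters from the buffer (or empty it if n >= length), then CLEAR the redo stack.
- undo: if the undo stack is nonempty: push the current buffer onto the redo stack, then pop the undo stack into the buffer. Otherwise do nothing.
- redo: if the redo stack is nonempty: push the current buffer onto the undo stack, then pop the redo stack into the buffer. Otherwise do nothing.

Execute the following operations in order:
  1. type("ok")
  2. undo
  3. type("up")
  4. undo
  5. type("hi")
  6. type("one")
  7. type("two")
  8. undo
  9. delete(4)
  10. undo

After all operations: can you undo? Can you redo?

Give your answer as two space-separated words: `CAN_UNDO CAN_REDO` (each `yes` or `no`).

After op 1 (type): buf='ok' undo_depth=1 redo_depth=0
After op 2 (undo): buf='(empty)' undo_depth=0 redo_depth=1
After op 3 (type): buf='up' undo_depth=1 redo_depth=0
After op 4 (undo): buf='(empty)' undo_depth=0 redo_depth=1
After op 5 (type): buf='hi' undo_depth=1 redo_depth=0
After op 6 (type): buf='hione' undo_depth=2 redo_depth=0
After op 7 (type): buf='hionetwo' undo_depth=3 redo_depth=0
After op 8 (undo): buf='hione' undo_depth=2 redo_depth=1
After op 9 (delete): buf='h' undo_depth=3 redo_depth=0
After op 10 (undo): buf='hione' undo_depth=2 redo_depth=1

Answer: yes yes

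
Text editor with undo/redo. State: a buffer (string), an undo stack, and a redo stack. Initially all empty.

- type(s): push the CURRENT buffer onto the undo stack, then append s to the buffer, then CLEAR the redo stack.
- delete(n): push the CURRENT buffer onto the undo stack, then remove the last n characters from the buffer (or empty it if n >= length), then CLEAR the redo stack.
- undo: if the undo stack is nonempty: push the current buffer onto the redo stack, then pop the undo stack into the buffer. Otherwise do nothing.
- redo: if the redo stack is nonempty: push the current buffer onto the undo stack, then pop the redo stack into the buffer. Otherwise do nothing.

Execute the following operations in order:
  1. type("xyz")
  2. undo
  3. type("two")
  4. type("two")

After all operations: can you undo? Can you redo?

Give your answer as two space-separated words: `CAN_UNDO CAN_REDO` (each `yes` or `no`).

After op 1 (type): buf='xyz' undo_depth=1 redo_depth=0
After op 2 (undo): buf='(empty)' undo_depth=0 redo_depth=1
After op 3 (type): buf='two' undo_depth=1 redo_depth=0
After op 4 (type): buf='twotwo' undo_depth=2 redo_depth=0

Answer: yes no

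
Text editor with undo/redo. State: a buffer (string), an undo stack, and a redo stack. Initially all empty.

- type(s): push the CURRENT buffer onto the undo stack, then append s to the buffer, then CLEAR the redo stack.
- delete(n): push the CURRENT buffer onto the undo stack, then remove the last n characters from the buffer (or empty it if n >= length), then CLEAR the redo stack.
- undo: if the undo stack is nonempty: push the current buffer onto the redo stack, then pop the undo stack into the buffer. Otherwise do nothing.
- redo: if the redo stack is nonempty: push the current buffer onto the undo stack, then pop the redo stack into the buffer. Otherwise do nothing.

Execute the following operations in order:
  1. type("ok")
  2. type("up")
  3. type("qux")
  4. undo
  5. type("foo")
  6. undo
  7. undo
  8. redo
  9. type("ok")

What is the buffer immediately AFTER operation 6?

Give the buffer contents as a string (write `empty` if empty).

After op 1 (type): buf='ok' undo_depth=1 redo_depth=0
After op 2 (type): buf='okup' undo_depth=2 redo_depth=0
After op 3 (type): buf='okupqux' undo_depth=3 redo_depth=0
After op 4 (undo): buf='okup' undo_depth=2 redo_depth=1
After op 5 (type): buf='okupfoo' undo_depth=3 redo_depth=0
After op 6 (undo): buf='okup' undo_depth=2 redo_depth=1

Answer: okup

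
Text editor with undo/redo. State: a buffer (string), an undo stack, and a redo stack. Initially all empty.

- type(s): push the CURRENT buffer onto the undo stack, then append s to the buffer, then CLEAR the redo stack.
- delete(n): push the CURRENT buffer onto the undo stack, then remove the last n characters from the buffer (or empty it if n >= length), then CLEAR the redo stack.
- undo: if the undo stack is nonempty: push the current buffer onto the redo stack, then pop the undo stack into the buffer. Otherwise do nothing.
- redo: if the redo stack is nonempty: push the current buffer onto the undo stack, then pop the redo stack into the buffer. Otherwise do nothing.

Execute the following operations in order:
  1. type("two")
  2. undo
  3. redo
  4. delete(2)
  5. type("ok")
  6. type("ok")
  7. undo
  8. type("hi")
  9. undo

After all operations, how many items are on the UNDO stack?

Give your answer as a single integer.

After op 1 (type): buf='two' undo_depth=1 redo_depth=0
After op 2 (undo): buf='(empty)' undo_depth=0 redo_depth=1
After op 3 (redo): buf='two' undo_depth=1 redo_depth=0
After op 4 (delete): buf='t' undo_depth=2 redo_depth=0
After op 5 (type): buf='tok' undo_depth=3 redo_depth=0
After op 6 (type): buf='tokok' undo_depth=4 redo_depth=0
After op 7 (undo): buf='tok' undo_depth=3 redo_depth=1
After op 8 (type): buf='tokhi' undo_depth=4 redo_depth=0
After op 9 (undo): buf='tok' undo_depth=3 redo_depth=1

Answer: 3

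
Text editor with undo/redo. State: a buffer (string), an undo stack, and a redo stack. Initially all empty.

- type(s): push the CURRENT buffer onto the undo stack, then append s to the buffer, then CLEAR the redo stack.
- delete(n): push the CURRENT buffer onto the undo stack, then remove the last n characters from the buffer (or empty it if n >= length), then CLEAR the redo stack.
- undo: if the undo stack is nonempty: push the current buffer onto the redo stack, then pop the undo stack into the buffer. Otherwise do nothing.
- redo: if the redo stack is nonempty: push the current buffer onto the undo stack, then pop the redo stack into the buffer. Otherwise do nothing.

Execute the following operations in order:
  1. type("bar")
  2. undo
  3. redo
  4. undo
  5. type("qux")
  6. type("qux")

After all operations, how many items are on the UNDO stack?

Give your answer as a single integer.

Answer: 2

Derivation:
After op 1 (type): buf='bar' undo_depth=1 redo_depth=0
After op 2 (undo): buf='(empty)' undo_depth=0 redo_depth=1
After op 3 (redo): buf='bar' undo_depth=1 redo_depth=0
After op 4 (undo): buf='(empty)' undo_depth=0 redo_depth=1
After op 5 (type): buf='qux' undo_depth=1 redo_depth=0
After op 6 (type): buf='quxqux' undo_depth=2 redo_depth=0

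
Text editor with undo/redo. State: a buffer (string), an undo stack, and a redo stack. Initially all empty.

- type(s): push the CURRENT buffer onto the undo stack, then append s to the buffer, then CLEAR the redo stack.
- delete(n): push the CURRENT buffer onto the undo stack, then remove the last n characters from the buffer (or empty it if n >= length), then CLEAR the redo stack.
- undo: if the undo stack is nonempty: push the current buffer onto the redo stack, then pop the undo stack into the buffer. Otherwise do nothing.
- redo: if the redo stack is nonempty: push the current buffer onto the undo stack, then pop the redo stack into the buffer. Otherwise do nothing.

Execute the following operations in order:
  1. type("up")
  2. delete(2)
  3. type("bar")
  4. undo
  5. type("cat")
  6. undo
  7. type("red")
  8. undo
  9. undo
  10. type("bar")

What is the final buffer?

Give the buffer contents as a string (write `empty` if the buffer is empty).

After op 1 (type): buf='up' undo_depth=1 redo_depth=0
After op 2 (delete): buf='(empty)' undo_depth=2 redo_depth=0
After op 3 (type): buf='bar' undo_depth=3 redo_depth=0
After op 4 (undo): buf='(empty)' undo_depth=2 redo_depth=1
After op 5 (type): buf='cat' undo_depth=3 redo_depth=0
After op 6 (undo): buf='(empty)' undo_depth=2 redo_depth=1
After op 7 (type): buf='red' undo_depth=3 redo_depth=0
After op 8 (undo): buf='(empty)' undo_depth=2 redo_depth=1
After op 9 (undo): buf='up' undo_depth=1 redo_depth=2
After op 10 (type): buf='upbar' undo_depth=2 redo_depth=0

Answer: upbar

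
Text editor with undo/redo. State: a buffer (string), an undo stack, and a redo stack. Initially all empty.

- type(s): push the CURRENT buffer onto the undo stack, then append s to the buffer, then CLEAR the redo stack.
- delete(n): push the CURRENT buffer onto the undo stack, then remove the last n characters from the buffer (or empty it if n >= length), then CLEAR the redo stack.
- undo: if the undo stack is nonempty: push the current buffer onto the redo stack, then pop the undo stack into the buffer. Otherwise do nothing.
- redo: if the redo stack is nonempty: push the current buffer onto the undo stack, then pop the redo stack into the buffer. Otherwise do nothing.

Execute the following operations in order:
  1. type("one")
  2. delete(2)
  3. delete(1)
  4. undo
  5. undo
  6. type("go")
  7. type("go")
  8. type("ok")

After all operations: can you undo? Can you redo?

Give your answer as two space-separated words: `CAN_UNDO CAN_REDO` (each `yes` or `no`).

After op 1 (type): buf='one' undo_depth=1 redo_depth=0
After op 2 (delete): buf='o' undo_depth=2 redo_depth=0
After op 3 (delete): buf='(empty)' undo_depth=3 redo_depth=0
After op 4 (undo): buf='o' undo_depth=2 redo_depth=1
After op 5 (undo): buf='one' undo_depth=1 redo_depth=2
After op 6 (type): buf='onego' undo_depth=2 redo_depth=0
After op 7 (type): buf='onegogo' undo_depth=3 redo_depth=0
After op 8 (type): buf='onegogook' undo_depth=4 redo_depth=0

Answer: yes no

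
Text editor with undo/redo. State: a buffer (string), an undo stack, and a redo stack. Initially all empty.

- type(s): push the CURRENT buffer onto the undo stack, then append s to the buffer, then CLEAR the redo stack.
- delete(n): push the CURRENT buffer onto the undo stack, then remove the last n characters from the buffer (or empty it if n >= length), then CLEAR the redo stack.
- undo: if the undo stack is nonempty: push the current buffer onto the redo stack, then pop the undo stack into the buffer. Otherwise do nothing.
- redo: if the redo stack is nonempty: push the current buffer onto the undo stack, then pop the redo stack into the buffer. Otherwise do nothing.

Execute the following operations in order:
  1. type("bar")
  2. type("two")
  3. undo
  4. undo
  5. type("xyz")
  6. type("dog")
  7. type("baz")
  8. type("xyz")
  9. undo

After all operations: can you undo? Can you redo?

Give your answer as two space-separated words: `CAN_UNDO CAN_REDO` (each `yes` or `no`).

Answer: yes yes

Derivation:
After op 1 (type): buf='bar' undo_depth=1 redo_depth=0
After op 2 (type): buf='bartwo' undo_depth=2 redo_depth=0
After op 3 (undo): buf='bar' undo_depth=1 redo_depth=1
After op 4 (undo): buf='(empty)' undo_depth=0 redo_depth=2
After op 5 (type): buf='xyz' undo_depth=1 redo_depth=0
After op 6 (type): buf='xyzdog' undo_depth=2 redo_depth=0
After op 7 (type): buf='xyzdogbaz' undo_depth=3 redo_depth=0
After op 8 (type): buf='xyzdogbazxyz' undo_depth=4 redo_depth=0
After op 9 (undo): buf='xyzdogbaz' undo_depth=3 redo_depth=1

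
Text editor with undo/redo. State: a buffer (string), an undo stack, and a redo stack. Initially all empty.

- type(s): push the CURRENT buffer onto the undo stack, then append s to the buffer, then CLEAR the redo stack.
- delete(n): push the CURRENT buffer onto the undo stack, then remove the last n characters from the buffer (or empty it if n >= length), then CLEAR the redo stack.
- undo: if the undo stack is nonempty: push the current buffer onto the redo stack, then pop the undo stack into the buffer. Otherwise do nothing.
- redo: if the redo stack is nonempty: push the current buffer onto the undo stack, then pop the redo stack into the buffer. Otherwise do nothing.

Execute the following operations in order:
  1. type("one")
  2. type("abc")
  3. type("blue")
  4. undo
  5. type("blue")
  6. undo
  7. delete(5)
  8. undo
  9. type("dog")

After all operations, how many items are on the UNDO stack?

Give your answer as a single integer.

After op 1 (type): buf='one' undo_depth=1 redo_depth=0
After op 2 (type): buf='oneabc' undo_depth=2 redo_depth=0
After op 3 (type): buf='oneabcblue' undo_depth=3 redo_depth=0
After op 4 (undo): buf='oneabc' undo_depth=2 redo_depth=1
After op 5 (type): buf='oneabcblue' undo_depth=3 redo_depth=0
After op 6 (undo): buf='oneabc' undo_depth=2 redo_depth=1
After op 7 (delete): buf='o' undo_depth=3 redo_depth=0
After op 8 (undo): buf='oneabc' undo_depth=2 redo_depth=1
After op 9 (type): buf='oneabcdog' undo_depth=3 redo_depth=0

Answer: 3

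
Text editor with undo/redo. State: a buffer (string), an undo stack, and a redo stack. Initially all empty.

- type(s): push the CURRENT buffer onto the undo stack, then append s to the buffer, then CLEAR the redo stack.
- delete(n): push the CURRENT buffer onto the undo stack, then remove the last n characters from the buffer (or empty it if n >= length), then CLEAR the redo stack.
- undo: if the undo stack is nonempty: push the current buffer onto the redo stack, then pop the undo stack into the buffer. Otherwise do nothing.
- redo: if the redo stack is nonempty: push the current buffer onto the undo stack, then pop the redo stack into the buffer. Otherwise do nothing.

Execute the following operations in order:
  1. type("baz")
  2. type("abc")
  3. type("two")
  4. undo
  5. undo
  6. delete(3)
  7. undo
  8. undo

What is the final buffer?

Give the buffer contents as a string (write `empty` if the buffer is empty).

Answer: empty

Derivation:
After op 1 (type): buf='baz' undo_depth=1 redo_depth=0
After op 2 (type): buf='bazabc' undo_depth=2 redo_depth=0
After op 3 (type): buf='bazabctwo' undo_depth=3 redo_depth=0
After op 4 (undo): buf='bazabc' undo_depth=2 redo_depth=1
After op 5 (undo): buf='baz' undo_depth=1 redo_depth=2
After op 6 (delete): buf='(empty)' undo_depth=2 redo_depth=0
After op 7 (undo): buf='baz' undo_depth=1 redo_depth=1
After op 8 (undo): buf='(empty)' undo_depth=0 redo_depth=2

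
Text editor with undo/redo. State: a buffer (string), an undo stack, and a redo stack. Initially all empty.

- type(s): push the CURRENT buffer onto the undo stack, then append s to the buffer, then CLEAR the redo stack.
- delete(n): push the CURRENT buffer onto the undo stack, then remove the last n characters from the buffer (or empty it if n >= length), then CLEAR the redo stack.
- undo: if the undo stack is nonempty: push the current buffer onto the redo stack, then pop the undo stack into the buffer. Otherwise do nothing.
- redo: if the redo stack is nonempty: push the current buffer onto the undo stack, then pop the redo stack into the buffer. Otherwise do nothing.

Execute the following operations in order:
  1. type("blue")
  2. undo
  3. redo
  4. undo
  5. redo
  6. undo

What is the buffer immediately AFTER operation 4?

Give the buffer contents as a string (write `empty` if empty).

Answer: empty

Derivation:
After op 1 (type): buf='blue' undo_depth=1 redo_depth=0
After op 2 (undo): buf='(empty)' undo_depth=0 redo_depth=1
After op 3 (redo): buf='blue' undo_depth=1 redo_depth=0
After op 4 (undo): buf='(empty)' undo_depth=0 redo_depth=1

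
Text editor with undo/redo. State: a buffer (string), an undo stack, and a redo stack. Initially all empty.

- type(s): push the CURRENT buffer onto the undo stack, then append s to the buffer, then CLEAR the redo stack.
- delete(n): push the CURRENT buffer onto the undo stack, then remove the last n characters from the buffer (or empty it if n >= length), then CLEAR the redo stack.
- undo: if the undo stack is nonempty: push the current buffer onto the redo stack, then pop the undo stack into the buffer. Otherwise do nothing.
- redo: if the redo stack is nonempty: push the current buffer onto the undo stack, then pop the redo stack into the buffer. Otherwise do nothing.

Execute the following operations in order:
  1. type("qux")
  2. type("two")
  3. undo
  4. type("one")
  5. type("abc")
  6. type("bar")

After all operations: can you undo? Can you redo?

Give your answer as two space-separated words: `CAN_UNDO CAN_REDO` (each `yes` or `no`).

After op 1 (type): buf='qux' undo_depth=1 redo_depth=0
After op 2 (type): buf='quxtwo' undo_depth=2 redo_depth=0
After op 3 (undo): buf='qux' undo_depth=1 redo_depth=1
After op 4 (type): buf='quxone' undo_depth=2 redo_depth=0
After op 5 (type): buf='quxoneabc' undo_depth=3 redo_depth=0
After op 6 (type): buf='quxoneabcbar' undo_depth=4 redo_depth=0

Answer: yes no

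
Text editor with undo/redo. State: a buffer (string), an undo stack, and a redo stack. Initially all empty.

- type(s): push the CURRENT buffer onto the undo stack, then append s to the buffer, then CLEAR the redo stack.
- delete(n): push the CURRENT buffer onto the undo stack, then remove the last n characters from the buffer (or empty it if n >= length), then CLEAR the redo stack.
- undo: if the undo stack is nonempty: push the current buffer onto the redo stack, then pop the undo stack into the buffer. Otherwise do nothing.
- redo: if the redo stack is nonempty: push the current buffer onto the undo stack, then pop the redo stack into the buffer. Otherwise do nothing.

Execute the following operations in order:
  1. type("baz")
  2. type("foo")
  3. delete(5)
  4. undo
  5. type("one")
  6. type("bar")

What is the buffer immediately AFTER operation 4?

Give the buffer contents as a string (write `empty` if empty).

After op 1 (type): buf='baz' undo_depth=1 redo_depth=0
After op 2 (type): buf='bazfoo' undo_depth=2 redo_depth=0
After op 3 (delete): buf='b' undo_depth=3 redo_depth=0
After op 4 (undo): buf='bazfoo' undo_depth=2 redo_depth=1

Answer: bazfoo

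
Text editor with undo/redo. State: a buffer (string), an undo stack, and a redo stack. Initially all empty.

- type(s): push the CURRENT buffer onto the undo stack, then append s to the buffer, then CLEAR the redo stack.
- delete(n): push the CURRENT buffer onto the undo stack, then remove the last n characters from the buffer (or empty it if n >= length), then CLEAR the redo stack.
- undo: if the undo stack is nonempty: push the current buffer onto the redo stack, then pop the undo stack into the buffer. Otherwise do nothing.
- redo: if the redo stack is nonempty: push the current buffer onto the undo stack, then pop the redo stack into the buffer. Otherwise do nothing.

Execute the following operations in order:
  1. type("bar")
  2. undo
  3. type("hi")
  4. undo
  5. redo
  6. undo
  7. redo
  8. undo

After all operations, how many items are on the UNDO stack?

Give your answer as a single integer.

Answer: 0

Derivation:
After op 1 (type): buf='bar' undo_depth=1 redo_depth=0
After op 2 (undo): buf='(empty)' undo_depth=0 redo_depth=1
After op 3 (type): buf='hi' undo_depth=1 redo_depth=0
After op 4 (undo): buf='(empty)' undo_depth=0 redo_depth=1
After op 5 (redo): buf='hi' undo_depth=1 redo_depth=0
After op 6 (undo): buf='(empty)' undo_depth=0 redo_depth=1
After op 7 (redo): buf='hi' undo_depth=1 redo_depth=0
After op 8 (undo): buf='(empty)' undo_depth=0 redo_depth=1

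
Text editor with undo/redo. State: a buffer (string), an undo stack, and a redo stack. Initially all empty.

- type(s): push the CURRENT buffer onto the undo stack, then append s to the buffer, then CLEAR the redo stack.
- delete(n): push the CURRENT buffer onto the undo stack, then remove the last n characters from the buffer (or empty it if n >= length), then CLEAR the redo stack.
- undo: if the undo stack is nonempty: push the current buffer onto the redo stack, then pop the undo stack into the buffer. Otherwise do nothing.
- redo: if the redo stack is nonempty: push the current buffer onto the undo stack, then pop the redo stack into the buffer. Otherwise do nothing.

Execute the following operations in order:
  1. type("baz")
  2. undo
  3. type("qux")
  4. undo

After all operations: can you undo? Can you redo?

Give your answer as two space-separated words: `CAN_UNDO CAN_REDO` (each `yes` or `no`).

After op 1 (type): buf='baz' undo_depth=1 redo_depth=0
After op 2 (undo): buf='(empty)' undo_depth=0 redo_depth=1
After op 3 (type): buf='qux' undo_depth=1 redo_depth=0
After op 4 (undo): buf='(empty)' undo_depth=0 redo_depth=1

Answer: no yes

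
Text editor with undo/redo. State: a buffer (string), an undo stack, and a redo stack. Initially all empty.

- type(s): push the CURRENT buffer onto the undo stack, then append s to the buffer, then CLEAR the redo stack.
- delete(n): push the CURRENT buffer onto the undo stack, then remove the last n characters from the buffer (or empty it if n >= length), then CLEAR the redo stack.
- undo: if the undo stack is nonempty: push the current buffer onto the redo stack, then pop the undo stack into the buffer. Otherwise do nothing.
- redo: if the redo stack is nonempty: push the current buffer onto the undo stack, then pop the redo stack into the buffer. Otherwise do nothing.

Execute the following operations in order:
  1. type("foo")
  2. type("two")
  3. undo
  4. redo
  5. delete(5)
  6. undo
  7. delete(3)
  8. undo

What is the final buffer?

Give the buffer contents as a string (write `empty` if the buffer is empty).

After op 1 (type): buf='foo' undo_depth=1 redo_depth=0
After op 2 (type): buf='footwo' undo_depth=2 redo_depth=0
After op 3 (undo): buf='foo' undo_depth=1 redo_depth=1
After op 4 (redo): buf='footwo' undo_depth=2 redo_depth=0
After op 5 (delete): buf='f' undo_depth=3 redo_depth=0
After op 6 (undo): buf='footwo' undo_depth=2 redo_depth=1
After op 7 (delete): buf='foo' undo_depth=3 redo_depth=0
After op 8 (undo): buf='footwo' undo_depth=2 redo_depth=1

Answer: footwo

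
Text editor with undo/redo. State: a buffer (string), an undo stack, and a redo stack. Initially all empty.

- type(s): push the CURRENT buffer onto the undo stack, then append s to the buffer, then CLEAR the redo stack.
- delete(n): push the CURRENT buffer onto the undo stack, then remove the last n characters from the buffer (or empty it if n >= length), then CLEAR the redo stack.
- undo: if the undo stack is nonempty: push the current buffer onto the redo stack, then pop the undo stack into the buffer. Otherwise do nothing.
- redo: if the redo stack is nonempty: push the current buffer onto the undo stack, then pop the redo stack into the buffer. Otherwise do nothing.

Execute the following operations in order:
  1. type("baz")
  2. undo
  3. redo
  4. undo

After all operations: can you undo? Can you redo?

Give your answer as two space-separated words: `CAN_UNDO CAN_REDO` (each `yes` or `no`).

After op 1 (type): buf='baz' undo_depth=1 redo_depth=0
After op 2 (undo): buf='(empty)' undo_depth=0 redo_depth=1
After op 3 (redo): buf='baz' undo_depth=1 redo_depth=0
After op 4 (undo): buf='(empty)' undo_depth=0 redo_depth=1

Answer: no yes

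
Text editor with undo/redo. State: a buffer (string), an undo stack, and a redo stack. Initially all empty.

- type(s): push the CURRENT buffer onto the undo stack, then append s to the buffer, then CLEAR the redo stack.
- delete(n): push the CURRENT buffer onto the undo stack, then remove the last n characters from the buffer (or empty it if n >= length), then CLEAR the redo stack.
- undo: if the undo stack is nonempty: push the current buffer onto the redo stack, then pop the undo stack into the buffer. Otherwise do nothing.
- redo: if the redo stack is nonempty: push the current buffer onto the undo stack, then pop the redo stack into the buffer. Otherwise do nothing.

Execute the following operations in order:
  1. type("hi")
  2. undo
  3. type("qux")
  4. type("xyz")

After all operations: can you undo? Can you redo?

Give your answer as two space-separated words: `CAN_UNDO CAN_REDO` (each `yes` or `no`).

After op 1 (type): buf='hi' undo_depth=1 redo_depth=0
After op 2 (undo): buf='(empty)' undo_depth=0 redo_depth=1
After op 3 (type): buf='qux' undo_depth=1 redo_depth=0
After op 4 (type): buf='quxxyz' undo_depth=2 redo_depth=0

Answer: yes no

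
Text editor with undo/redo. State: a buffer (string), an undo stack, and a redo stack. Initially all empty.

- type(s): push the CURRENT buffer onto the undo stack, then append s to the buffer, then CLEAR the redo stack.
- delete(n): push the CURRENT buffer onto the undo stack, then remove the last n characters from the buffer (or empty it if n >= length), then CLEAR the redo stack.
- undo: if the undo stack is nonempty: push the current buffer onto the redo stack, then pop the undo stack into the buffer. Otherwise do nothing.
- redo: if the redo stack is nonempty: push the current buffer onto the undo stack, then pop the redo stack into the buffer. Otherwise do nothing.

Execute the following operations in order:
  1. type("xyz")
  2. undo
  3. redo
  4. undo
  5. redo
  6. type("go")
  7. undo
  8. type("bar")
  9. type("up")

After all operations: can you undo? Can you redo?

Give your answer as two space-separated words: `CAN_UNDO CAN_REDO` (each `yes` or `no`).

After op 1 (type): buf='xyz' undo_depth=1 redo_depth=0
After op 2 (undo): buf='(empty)' undo_depth=0 redo_depth=1
After op 3 (redo): buf='xyz' undo_depth=1 redo_depth=0
After op 4 (undo): buf='(empty)' undo_depth=0 redo_depth=1
After op 5 (redo): buf='xyz' undo_depth=1 redo_depth=0
After op 6 (type): buf='xyzgo' undo_depth=2 redo_depth=0
After op 7 (undo): buf='xyz' undo_depth=1 redo_depth=1
After op 8 (type): buf='xyzbar' undo_depth=2 redo_depth=0
After op 9 (type): buf='xyzbarup' undo_depth=3 redo_depth=0

Answer: yes no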